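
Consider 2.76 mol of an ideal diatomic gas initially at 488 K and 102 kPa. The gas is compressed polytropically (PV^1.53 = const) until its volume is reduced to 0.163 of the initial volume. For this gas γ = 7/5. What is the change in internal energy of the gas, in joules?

45200 J

V₁ = nRT₁/P₁ = 2.76×8.314×488/102 = 110 L.
Polytropic n=1.53: T₂ = T₁(V₁/V₂)^(n−1) = 488×(6.13)^0.53 = 1280 K; P₂ = P₁(V₁/V₂)^n = 1640 kPa.
For an ideal gas ΔU = nCvΔT with Cv = (5/2)R = 20.8 J/(mol·K).
ΔU = 2.76×20.8×(1280−488) = 45200 J.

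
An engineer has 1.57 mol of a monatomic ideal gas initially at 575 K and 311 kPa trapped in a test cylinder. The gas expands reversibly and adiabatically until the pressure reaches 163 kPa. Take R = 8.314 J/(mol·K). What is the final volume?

V₁ = nRT₁/P₁ = 1.57×8.314×575/311 = 24.1 L.
Adiabatic: T₂/T₁ = (P₂/P₁)^((γ−1)/γ) ⇒ T₂ = 575×(0.524)^0.400 = 444 K; V₂ = 35.6 L.

35.6 L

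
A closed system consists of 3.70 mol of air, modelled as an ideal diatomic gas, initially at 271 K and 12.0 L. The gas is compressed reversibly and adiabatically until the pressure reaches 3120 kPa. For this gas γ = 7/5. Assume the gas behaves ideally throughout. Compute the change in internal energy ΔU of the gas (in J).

11200 J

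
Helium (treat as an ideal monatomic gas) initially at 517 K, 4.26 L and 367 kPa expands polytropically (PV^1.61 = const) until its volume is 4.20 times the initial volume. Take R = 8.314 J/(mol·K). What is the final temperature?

Polytropic n=1.61: T₂ = T₁(V₁/V₂)^(n−1) = 517×(0.238)^0.61 = 215 K; P₂ = P₁(V₁/V₂)^n = 36.4 kPa.

215 K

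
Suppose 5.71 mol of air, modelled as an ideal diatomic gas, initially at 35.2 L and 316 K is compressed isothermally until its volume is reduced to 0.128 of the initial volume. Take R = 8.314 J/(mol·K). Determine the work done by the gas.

-30800 J

P₁ = nRT₁/V₁ = 5.71×8.314×316/35.2 = 426 kPa.
Isothermal: T stays 316 K; PV = const ⇒ V₂ = 4.51 L, P₂ = 3330 kPa.
W = nRT ln(V₂/V₁) = 5.71×8.314×316×ln(0.128) = -30800 J.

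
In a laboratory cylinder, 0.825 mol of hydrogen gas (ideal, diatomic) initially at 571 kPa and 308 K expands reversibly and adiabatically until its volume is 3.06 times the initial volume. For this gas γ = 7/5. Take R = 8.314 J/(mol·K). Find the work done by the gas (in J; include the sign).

V₁ = nRT₁/P₁ = 0.825×8.314×308/571 = 3.70 L.
Adiabatic: TV^(γ−1) = const ⇒ T₂ = 308×(0.327)^0.400 = 197 K; PV^γ = const ⇒ P₂ = 119 kPa.
ΔU = nCvΔT = 0.825×20.8×(197−308) = -1900 J.
Q = 0 for an adiabatic process, so W = −ΔU = 1900 J.

1900 J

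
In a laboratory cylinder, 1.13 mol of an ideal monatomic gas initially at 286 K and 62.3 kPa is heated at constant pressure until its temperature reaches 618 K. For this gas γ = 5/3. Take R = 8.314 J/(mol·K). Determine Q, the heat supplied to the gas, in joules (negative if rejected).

7800 J

V₁ = nRT₁/P₁ = 1.13×8.314×286/62.3 = 43.1 L.
Isobaric: P stays 62.3 kPa; V/T = const ⇒ T₂ = 618 K, V₂ = 93.2 L.
W = PΔV = 62.3×(93.2−43.1) kPa·L = 3120 J.
ΔU = nCvΔT = 1.13×12.5×(618−286) = 4680 J.
Q = ΔU + W = nCpΔT = 7800 J.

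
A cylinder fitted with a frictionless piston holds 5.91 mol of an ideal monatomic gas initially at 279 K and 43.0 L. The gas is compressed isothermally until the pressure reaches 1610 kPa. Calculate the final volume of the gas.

8.51 L

P₁ = nRT₁/V₁ = 5.91×8.314×279/43.0 = 319 kPa.
Isothermal: T stays 279 K; PV = const ⇒ V₂ = 8.51 L, P₂ = 1610 kPa.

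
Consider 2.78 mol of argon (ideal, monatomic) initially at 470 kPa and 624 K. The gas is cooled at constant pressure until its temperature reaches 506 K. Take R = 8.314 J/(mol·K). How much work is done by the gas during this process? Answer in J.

-2730 J

V₁ = nRT₁/P₁ = 2.78×8.314×624/470 = 30.7 L.
Isobaric: P stays 470 kPa; V/T = const ⇒ T₂ = 506 K, V₂ = 24.9 L.
W = PΔV = 470×(24.9−30.7) kPa·L = -2730 J.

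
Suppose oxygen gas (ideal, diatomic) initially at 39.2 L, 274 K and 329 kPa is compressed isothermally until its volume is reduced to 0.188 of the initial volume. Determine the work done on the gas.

n = P₁V₁/(RT₁) = 329×39.2/(8.314×274) = 5.66 mol.
Isothermal: T stays 274 K; PV = const ⇒ V₂ = 7.37 L, P₂ = 1750 kPa.
W = nRT ln(V₂/V₁) = 5.66×8.314×274×ln(0.188) = -21600 J.
Work done on the gas = −W_by = 21600 J.

21600 J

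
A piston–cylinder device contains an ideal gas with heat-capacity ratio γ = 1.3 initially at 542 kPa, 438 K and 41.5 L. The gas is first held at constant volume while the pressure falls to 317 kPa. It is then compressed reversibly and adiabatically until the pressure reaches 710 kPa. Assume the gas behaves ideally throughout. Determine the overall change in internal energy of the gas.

-22200 J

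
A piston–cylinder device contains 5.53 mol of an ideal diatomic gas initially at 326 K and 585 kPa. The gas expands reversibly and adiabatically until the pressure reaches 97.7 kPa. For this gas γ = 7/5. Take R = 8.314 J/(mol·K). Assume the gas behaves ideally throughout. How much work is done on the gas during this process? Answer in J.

V₁ = nRT₁/P₁ = 5.53×8.314×326/585 = 25.6 L.
Adiabatic: T₂/T₁ = (P₂/P₁)^((γ−1)/γ) ⇒ T₂ = 326×(0.167)^0.286 = 195 K; V₂ = 92.0 L.
ΔU = nCvΔT = 5.53×20.8×(195−326) = -15000 J.
Q = 0 for an adiabatic process, so W = −ΔU = 15000 J.
Work done on the gas = −W_by = -15000 J.

-15000 J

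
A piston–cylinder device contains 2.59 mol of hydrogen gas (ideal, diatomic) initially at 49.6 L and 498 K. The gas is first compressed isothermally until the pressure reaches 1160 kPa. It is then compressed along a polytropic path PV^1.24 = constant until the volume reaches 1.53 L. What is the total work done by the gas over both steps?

P₁ = nRT₁/V₁ = 2.59×8.314×498/49.6 = 216 kPa.
Step 1 — Isothermal: T stays 498 K; PV = const ⇒ V₂ = 9.24 L, P₂ = 1160 kPa.
ΔU = 0 (ideal gas, T constant).
W = nRT ln(V₂/V₁) = 2.59×8.314×498×ln(0.186) = -18000 J.
Q = ΔU + W = -18000 J.
State after step 1: P = 1160 kPa, V = 9.24 L, T = 498 K.
Step 2 — Polytropic n=1.24: T₂ = T₁(V₁/V₂)^(n−1) = 498×(6.04)^0.24 = 767 K; P₂ = P₁(V₁/V₂)^n = 10800 kPa.
W = (P₁V₁−P₂V₂)/(n−1) = (1160×9.24−10800×1.53)/0.24 = -24100 J.
ΔU = nCvΔT = 2.59×20.8×(767−498) = 14500 J.
Q = ΔU + W = -9650 J.
Net over both steps: W = -42100 J, Q = -27700 J, ΔU = 14500 J.

-42100 J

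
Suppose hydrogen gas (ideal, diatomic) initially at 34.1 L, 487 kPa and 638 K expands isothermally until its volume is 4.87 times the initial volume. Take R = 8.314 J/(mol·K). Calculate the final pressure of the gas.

100 kPa

Isothermal: T stays 638 K; PV = const ⇒ V₂ = 166 L, P₂ = 100 kPa.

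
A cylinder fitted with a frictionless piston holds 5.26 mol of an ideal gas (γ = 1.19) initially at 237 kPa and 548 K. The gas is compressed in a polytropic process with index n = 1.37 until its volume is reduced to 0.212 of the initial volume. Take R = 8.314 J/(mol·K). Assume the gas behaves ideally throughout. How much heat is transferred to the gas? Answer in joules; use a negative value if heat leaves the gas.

47600 J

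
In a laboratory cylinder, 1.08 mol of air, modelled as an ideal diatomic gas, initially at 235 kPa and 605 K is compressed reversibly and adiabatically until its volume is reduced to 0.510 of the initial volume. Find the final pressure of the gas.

V₁ = nRT₁/P₁ = 1.08×8.314×605/235 = 23.1 L.
Adiabatic: TV^(γ−1) = const ⇒ T₂ = 605×(1.96)^0.400 = 792 K; PV^γ = const ⇒ P₂ = 603 kPa.

603 kPa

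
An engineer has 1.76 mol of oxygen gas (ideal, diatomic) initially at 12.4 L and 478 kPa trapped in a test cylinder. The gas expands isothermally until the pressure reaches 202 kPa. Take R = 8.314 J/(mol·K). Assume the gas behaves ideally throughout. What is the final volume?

29.3 L

T₁ = P₁V₁/(nR) = 478×12.4/(1.76×8.314) = 405 K.
Isothermal: T stays 405 K; PV = const ⇒ V₂ = 29.3 L, P₂ = 202 kPa.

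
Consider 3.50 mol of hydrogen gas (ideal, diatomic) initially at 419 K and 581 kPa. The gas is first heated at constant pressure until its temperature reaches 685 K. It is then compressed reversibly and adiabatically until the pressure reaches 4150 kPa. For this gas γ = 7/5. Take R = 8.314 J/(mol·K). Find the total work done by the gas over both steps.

-29800 J

V₁ = nRT₁/P₁ = 3.50×8.314×419/581 = 21.0 L.
Step 1 — Isobaric: P stays 581 kPa; V/T = const ⇒ T₂ = 685 K, V₂ = 34.3 L.
W = PΔV = 581×(34.3−21.0) kPa·L = 7740 J.
ΔU = nCvΔT = 3.50×20.8×(685−419) = 19400 J.
Q = ΔU + W = nCpΔT = 27100 J.
State after step 1: P = 581 kPa, V = 34.3 L, T = 685 K.
Step 2 — Adiabatic: T₂/T₁ = (P₂/P₁)^((γ−1)/γ) ⇒ T₂ = 685×(7.14)^0.286 = 1200 K; V₂ = 8.42 L.
ΔU = nCvΔT = 3.50×20.8×(1200−685) = 37600 J.
Q = 0 for an adiabatic process, so W = −ΔU = -37600 J.
Net over both steps: W = -29800 J, Q = 27100 J, ΔU = 56900 J.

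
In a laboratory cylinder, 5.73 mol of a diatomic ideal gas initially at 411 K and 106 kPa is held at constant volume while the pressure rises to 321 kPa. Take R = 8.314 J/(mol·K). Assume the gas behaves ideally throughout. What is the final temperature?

1240 K

V₁ = nRT₁/P₁ = 5.73×8.314×411/106 = 185 L.
Isochoric: V stays 185 L; P/T = const ⇒ T₂ = 1240 K, P₂ = 321 kPa.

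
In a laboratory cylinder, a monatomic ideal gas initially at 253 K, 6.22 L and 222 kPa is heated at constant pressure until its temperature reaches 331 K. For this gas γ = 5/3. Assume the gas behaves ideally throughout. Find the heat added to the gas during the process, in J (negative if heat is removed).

n = P₁V₁/(RT₁) = 222×6.22/(8.314×253) = 0.656 mol.
Isobaric: P stays 222 kPa; V/T = const ⇒ T₂ = 331 K, V₂ = 8.14 L.
W = PΔV = 222×(8.14−6.22) kPa·L = 426 J.
ΔU = nCvΔT = 0.656×12.5×(331−253) = 639 J.
Q = ΔU + W = nCpΔT = 1060 J.

1060 J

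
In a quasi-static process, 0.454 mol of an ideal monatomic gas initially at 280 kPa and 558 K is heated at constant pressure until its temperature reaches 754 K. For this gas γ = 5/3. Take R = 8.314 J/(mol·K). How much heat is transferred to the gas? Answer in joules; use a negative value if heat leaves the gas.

1850 J

V₁ = nRT₁/P₁ = 0.454×8.314×558/280 = 7.52 L.
Isobaric: P stays 280 kPa; V/T = const ⇒ T₂ = 754 K, V₂ = 10.2 L.
W = PΔV = 280×(10.2−7.52) kPa·L = 740 J.
ΔU = nCvΔT = 0.454×12.5×(754−558) = 1110 J.
Q = ΔU + W = nCpΔT = 1850 J.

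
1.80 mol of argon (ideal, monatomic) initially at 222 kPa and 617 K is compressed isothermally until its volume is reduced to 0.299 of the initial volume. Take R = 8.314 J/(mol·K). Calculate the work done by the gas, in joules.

V₁ = nRT₁/P₁ = 1.80×8.314×617/222 = 41.6 L.
Isothermal: T stays 617 K; PV = const ⇒ V₂ = 12.4 L, P₂ = 742 kPa.
W = nRT ln(V₂/V₁) = 1.80×8.314×617×ln(0.299) = -11100 J.

-11100 J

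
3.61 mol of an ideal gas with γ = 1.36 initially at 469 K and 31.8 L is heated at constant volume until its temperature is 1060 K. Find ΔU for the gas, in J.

49300 J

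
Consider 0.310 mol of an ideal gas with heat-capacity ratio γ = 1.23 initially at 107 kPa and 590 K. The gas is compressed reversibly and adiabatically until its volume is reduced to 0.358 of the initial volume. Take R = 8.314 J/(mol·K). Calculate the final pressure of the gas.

V₁ = nRT₁/P₁ = 0.310×8.314×590/107 = 14.2 L.
Adiabatic: TV^(γ−1) = const ⇒ T₂ = 590×(2.79)^0.230 = 747 K; PV^γ = const ⇒ P₂ = 379 kPa.

379 kPa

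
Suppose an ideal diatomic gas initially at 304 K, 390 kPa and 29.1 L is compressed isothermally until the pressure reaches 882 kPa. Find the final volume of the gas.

Isothermal: T stays 304 K; PV = const ⇒ V₂ = 12.9 L, P₂ = 882 kPa.

12.9 L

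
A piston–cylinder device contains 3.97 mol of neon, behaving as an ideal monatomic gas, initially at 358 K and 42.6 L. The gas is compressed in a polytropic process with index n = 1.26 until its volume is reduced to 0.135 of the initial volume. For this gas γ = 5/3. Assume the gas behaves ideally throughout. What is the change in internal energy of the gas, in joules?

12100 J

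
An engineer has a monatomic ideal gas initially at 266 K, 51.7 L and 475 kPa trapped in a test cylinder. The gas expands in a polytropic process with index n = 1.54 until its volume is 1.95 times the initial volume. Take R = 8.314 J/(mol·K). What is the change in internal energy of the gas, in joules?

n = P₁V₁/(RT₁) = 475×51.7/(8.314×266) = 11.1 mol.
Polytropic n=1.54: T₂ = T₁(V₁/V₂)^(n−1) = 266×(0.513)^0.54 = 185 K; P₂ = P₁(V₁/V₂)^n = 170 kPa.
For an ideal gas ΔU = nCvΔT with Cv = (3/2)R = 12.5 J/(mol·K).
ΔU = 11.1×12.5×(185−266) = -11200 J.

-11200 J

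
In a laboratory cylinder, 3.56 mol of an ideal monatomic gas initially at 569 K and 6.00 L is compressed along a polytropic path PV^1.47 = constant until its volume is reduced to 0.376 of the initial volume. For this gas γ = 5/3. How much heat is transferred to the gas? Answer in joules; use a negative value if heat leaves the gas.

P₁ = nRT₁/V₁ = 3.56×8.314×569/6.00 = 2810 kPa.
Polytropic n=1.47: T₂ = T₁(V₁/V₂)^(n−1) = 569×(2.66)^0.47 = 901 K; P₂ = P₁(V₁/V₂)^n = 11800 kPa.
W = (P₁V₁−P₂V₂)/(n−1) = (2810×6.00−11800×2.26)/0.47 = -20900 J.
ΔU = nCvΔT = 3.56×12.5×(901−569) = 14700 J.
Q = ΔU + W = -6170 J.

-6170 J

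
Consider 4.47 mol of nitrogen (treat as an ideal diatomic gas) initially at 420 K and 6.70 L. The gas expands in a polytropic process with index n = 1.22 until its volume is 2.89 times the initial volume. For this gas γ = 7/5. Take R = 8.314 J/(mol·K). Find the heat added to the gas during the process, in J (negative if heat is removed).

P₁ = nRT₁/V₁ = 4.47×8.314×420/6.70 = 2330 kPa.
Polytropic n=1.22: T₂ = T₁(V₁/V₂)^(n−1) = 420×(0.346)^0.22 = 333 K; P₂ = P₁(V₁/V₂)^n = 638 kPa.
W = (P₁V₁−P₂V₂)/(n−1) = (2330×6.70−638×19.4)/0.22 = 14800 J.
ΔU = nCvΔT = 4.47×20.8×(333−420) = -8130 J.
Q = ΔU + W = 6650 J.

6650 J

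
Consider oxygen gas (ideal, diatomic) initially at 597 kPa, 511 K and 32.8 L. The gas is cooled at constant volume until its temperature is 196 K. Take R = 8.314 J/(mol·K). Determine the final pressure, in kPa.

229 kPa

Isochoric: V stays 32.8 L; P/T = const ⇒ T₂ = 196 K, P₂ = 229 kPa.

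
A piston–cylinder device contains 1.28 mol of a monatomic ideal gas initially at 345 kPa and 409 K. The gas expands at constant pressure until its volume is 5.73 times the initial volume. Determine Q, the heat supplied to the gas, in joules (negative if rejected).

V₁ = nRT₁/P₁ = 1.28×8.314×409/345 = 12.6 L.
Isobaric: P stays 345 kPa; V/T = const ⇒ T₂ = 2340 K, V₂ = 72.3 L.
W = PΔV = 345×(72.3−12.6) kPa·L = 20600 J.
ΔU = nCvΔT = 1.28×12.5×(2340−409) = 30900 J.
Q = ΔU + W = nCpΔT = 51500 J.

51500 J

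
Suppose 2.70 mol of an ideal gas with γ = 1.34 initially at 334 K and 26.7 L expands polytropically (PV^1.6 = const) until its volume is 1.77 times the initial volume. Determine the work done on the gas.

P₁ = nRT₁/V₁ = 2.70×8.314×334/26.7 = 281 kPa.
Polytropic n=1.6: T₂ = T₁(V₁/V₂)^(n−1) = 334×(0.565)^0.60 = 237 K; P₂ = P₁(V₁/V₂)^n = 113 kPa.
W = (P₁V₁−P₂V₂)/(n−1) = (281×26.7−113×47.3)/0.60 = 3620 J.
Work done on the gas = −W_by = -3620 J.

-3620 J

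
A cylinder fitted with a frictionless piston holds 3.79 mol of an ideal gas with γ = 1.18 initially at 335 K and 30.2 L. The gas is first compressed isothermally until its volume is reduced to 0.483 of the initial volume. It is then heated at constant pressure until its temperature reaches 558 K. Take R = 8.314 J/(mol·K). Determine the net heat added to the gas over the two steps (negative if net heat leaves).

P₁ = nRT₁/V₁ = 3.79×8.314×335/30.2 = 350 kPa.
Step 1 — Isothermal: T stays 335 K; PV = const ⇒ V₂ = 14.6 L, P₂ = 724 kPa.
ΔU = 0 (ideal gas, T constant).
W = nRT ln(V₂/V₁) = 3.79×8.314×335×ln(0.483) = -7680 J.
Q = ΔU + W = -7680 J.
State after step 1: P = 724 kPa, V = 14.6 L, T = 335 K.
Step 2 — Isobaric: P stays 724 kPa; V/T = const ⇒ T₂ = 558 K, V₂ = 24.3 L.
W = PΔV = 724×(24.3−14.6) kPa·L = 7030 J.
ΔU = nCvΔT = 3.79×46.2×(558−335) = 39000 J.
Q = ΔU + W = nCpΔT = 46100 J.
Net over both steps: W = -655 J, Q = 38400 J, ΔU = 39000 J.

38400 J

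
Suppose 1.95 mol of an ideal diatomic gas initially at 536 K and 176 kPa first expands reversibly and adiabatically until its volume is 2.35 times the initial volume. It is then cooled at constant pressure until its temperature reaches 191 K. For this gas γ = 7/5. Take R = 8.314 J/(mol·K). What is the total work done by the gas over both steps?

V₁ = nRT₁/P₁ = 1.95×8.314×536/176 = 49.4 L.
Step 1 — Adiabatic: TV^(γ−1) = const ⇒ T₂ = 536×(0.426)^0.400 = 381 K; PV^γ = const ⇒ P₂ = 53.2 kPa.
ΔU = nCvΔT = 1.95×20.8×(381−536) = -6290 J.
Q = 0 for an adiabatic process, so W = −ΔU = 6290 J.
State after step 1: P = 53.2 kPa, V = 116 L, T = 381 K.
Step 2 — Isobaric: P stays 53.2 kPa; V/T = const ⇒ T₂ = 191 K, V₂ = 58.2 L.
W = PΔV = 53.2×(58.2−116) kPa·L = -3080 J.
ΔU = nCvΔT = 1.95×20.8×(191−381) = -7690 J.
Q = ΔU + W = nCpΔT = -10800 J.
Net over both steps: W = 3210 J, Q = -10800 J, ΔU = -14000 J.

3210 J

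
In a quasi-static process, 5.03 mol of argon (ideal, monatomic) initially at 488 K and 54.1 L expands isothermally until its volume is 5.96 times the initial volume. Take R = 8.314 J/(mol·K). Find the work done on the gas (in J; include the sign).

P₁ = nRT₁/V₁ = 5.03×8.314×488/54.1 = 377 kPa.
Isothermal: T stays 488 K; PV = const ⇒ V₂ = 322 L, P₂ = 63.3 kPa.
W = nRT ln(V₂/V₁) = 5.03×8.314×488×ln(5.96) = 36400 J.
Work done on the gas = −W_by = -36400 J.

-36400 J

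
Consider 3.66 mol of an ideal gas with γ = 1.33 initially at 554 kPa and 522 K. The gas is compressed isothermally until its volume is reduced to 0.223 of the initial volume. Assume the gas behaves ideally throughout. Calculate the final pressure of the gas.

2480 kPa

V₁ = nRT₁/P₁ = 3.66×8.314×522/554 = 28.7 L.
Isothermal: T stays 522 K; PV = const ⇒ V₂ = 6.39 L, P₂ = 2480 kPa.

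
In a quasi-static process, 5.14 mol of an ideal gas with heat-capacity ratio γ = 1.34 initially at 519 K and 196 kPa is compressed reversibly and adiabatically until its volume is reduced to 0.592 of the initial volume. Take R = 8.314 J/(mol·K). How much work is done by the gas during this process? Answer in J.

-12700 J

V₁ = nRT₁/P₁ = 5.14×8.314×519/196 = 113 L.
Adiabatic: TV^(γ−1) = const ⇒ T₂ = 519×(1.69)^0.340 = 620 K; PV^γ = const ⇒ P₂ = 396 kPa.
ΔU = nCvΔT = 5.14×24.5×(620−519) = 12700 J.
Q = 0 for an adiabatic process, so W = −ΔU = -12700 J.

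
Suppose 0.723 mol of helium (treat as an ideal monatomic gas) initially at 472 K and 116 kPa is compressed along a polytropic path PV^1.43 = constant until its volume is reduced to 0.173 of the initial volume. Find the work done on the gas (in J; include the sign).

V₁ = nRT₁/P₁ = 0.723×8.314×472/116 = 24.5 L.
Polytropic n=1.43: T₂ = T₁(V₁/V₂)^(n−1) = 472×(5.78)^0.43 = 1000 K; P₂ = P₁(V₁/V₂)^n = 1430 kPa.
W = (P₁V₁−P₂V₂)/(n−1) = (116×24.5−1430×4.23)/0.43 = -7430 J.
Work done on the gas = −W_by = 7430 J.

7430 J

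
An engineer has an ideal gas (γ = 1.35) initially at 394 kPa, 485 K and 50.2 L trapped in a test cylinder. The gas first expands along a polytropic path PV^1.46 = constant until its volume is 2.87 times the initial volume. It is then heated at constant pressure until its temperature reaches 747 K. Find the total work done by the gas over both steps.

34800 J

n = P₁V₁/(RT₁) = 394×50.2/(8.314×485) = 4.91 mol.
Step 1 — Polytropic n=1.46: T₂ = T₁(V₁/V₂)^(n−1) = 485×(0.348)^0.46 = 299 K; P₂ = P₁(V₁/V₂)^n = 84.5 kPa.
W = (P₁V₁−P₂V₂)/(n−1) = (394×50.2−84.5×144)/0.46 = 16500 J.
ΔU = nCvΔT = 4.91×23.8×(299−485) = -21700 J.
Q = ΔU + W = -5190 J.
State after step 1: P = 84.5 kPa, V = 144 L, T = 299 K.
Step 2 — Isobaric: P stays 84.5 kPa; V/T = const ⇒ T₂ = 747 K, V₂ = 360 L.
W = PΔV = 84.5×(360−144) kPa·L = 18300 J.
ΔU = nCvΔT = 4.91×23.8×(747−299) = 52200 J.
Q = ΔU + W = nCpΔT = 70500 J.
Net over both steps: W = 34800 J, Q = 65300 J, ΔU = 30500 J.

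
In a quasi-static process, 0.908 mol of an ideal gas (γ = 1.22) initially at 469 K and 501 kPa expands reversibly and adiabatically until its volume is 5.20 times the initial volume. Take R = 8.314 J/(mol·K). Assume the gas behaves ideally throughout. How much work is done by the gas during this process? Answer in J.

4900 J

V₁ = nRT₁/P₁ = 0.908×8.314×469/501 = 7.07 L.
Adiabatic: TV^(γ−1) = const ⇒ T₂ = 469×(0.192)^0.220 = 326 K; PV^γ = const ⇒ P₂ = 67.0 kPa.
ΔU = nCvΔT = 0.908×37.8×(326−469) = -4900 J.
Q = 0 for an adiabatic process, so W = −ΔU = 4900 J.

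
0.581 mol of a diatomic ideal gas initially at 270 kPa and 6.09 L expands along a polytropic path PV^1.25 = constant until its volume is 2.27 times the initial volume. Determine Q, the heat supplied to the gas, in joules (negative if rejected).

457 J

T₁ = P₁V₁/(nR) = 270×6.09/(0.581×8.314) = 340 K.
Polytropic n=1.25: T₂ = T₁(V₁/V₂)^(n−1) = 340×(0.441)^0.25 = 277 K; P₂ = P₁(V₁/V₂)^n = 96.9 kPa.
W = (P₁V₁−P₂V₂)/(n−1) = (270×6.09−96.9×13.8)/0.25 = 1220 J.
ΔU = nCvΔT = 0.581×20.8×(277−340) = -762 J.
Q = ΔU + W = 457 J.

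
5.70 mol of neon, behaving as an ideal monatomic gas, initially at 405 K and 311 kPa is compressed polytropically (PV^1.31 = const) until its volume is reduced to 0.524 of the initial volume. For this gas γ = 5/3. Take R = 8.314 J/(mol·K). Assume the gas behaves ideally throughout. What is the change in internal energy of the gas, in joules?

6390 J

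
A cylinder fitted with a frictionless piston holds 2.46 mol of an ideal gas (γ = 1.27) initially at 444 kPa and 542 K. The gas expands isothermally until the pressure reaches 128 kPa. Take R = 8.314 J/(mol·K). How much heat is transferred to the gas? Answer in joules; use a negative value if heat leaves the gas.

V₁ = nRT₁/P₁ = 2.46×8.314×542/444 = 25.0 L.
Isothermal: T stays 542 K; PV = const ⇒ V₂ = 86.6 L, P₂ = 128 kPa.
ΔU = 0 (ideal gas, T constant).
W = nRT ln(V₂/V₁) = 2.46×8.314×542×ln(3.47) = 13800 J.
Q = ΔU + W = 13800 J.

13800 J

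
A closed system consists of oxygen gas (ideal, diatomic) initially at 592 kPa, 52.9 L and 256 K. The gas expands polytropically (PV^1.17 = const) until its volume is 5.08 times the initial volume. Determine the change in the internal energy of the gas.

-18900 J

n = P₁V₁/(RT₁) = 592×52.9/(8.314×256) = 14.7 mol.
Polytropic n=1.17: T₂ = T₁(V₁/V₂)^(n−1) = 256×(0.197)^0.17 = 194 K; P₂ = P₁(V₁/V₂)^n = 88.4 kPa.
For an ideal gas ΔU = nCvΔT with Cv = (5/2)R = 20.8 J/(mol·K).
ΔU = 14.7×20.8×(194−256) = -18900 J.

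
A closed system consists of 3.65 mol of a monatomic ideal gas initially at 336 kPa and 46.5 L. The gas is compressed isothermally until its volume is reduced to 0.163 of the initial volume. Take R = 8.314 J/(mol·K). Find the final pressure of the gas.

2060 kPa

T₁ = P₁V₁/(nR) = 336×46.5/(3.65×8.314) = 515 K.
Isothermal: T stays 515 K; PV = const ⇒ V₂ = 7.58 L, P₂ = 2060 kPa.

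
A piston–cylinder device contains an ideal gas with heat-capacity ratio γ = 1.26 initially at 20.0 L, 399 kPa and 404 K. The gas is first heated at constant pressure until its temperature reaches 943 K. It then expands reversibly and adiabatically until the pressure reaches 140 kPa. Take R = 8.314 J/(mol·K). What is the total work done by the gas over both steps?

24600 J

n = P₁V₁/(RT₁) = 399×20.0/(8.314×404) = 2.38 mol.
Step 1 — Isobaric: P stays 399 kPa; V/T = const ⇒ T₂ = 943 K, V₂ = 46.7 L.
W = PΔV = 399×(46.7−20.0) kPa·L = 10600 J.
ΔU = nCvΔT = 2.38×32.0×(943−404) = 40900 J.
Q = ΔU + W = nCpΔT = 51600 J.
State after step 1: P = 399 kPa, V = 46.7 L, T = 943 K.
Step 2 — Adiabatic: T₂/T₁ = (P₂/P₁)^((γ−1)/γ) ⇒ T₂ = 943×(0.351)^0.206 = 760 K; V₂ = 107 L.
ΔU = nCvΔT = 2.38×32.0×(760−943) = -13900 J.
Q = 0 for an adiabatic process, so W = −ΔU = 13900 J.
Net over both steps: W = 24600 J, Q = 51600 J, ΔU = 27000 J.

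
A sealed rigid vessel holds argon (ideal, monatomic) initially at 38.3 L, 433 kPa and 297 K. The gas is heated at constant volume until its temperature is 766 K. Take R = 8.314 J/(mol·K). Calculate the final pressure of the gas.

1120 kPa

Isochoric: V stays 38.3 L; P/T = const ⇒ T₂ = 766 K, P₂ = 1120 kPa.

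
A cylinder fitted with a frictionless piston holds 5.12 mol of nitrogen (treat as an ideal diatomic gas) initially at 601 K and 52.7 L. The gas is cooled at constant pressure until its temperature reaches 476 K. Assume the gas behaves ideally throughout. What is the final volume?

41.7 L

P₁ = nRT₁/V₁ = 5.12×8.314×601/52.7 = 485 kPa.
Isobaric: P stays 485 kPa; V/T = const ⇒ T₂ = 476 K, V₂ = 41.7 L.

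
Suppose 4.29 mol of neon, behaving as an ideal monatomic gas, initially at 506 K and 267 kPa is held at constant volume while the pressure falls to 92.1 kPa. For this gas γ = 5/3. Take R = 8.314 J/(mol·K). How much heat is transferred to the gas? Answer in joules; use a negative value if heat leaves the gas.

V₁ = nRT₁/P₁ = 4.29×8.314×506/267 = 67.6 L.
Isochoric: V stays 67.6 L; P/T = const ⇒ T₂ = 175 K, P₂ = 92.1 kPa.
W = 0 (no volume change).
ΔU = nCvΔT = 4.29×12.5×(175−506) = -17700 J.
Q = ΔU = -17700 J.

-17700 J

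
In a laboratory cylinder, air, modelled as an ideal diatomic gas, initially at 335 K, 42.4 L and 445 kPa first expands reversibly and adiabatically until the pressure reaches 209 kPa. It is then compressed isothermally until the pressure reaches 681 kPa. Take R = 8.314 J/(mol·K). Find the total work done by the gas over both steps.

-8800 J

n = P₁V₁/(RT₁) = 445×42.4/(8.314×335) = 6.77 mol.
Step 1 — Adiabatic: T₂/T₁ = (P₂/P₁)^((γ−1)/γ) ⇒ T₂ = 335×(0.470)^0.286 = 270 K; V₂ = 72.7 L.
ΔU = nCvΔT = 6.77×20.8×(270−335) = -9160 J.
Q = 0 for an adiabatic process, so W = −ΔU = 9160 J.
State after step 1: P = 209 kPa, V = 72.7 L, T = 270 K.
Step 2 — Isothermal: T stays 270 K; PV = const ⇒ V₂ = 22.3 L, P₂ = 681 kPa.
ΔU = 0 (ideal gas, T constant).
W = nRT ln(V₂/V₁) = 6.77×8.314×270×ln(0.307) = -18000 J.
Q = ΔU + W = -18000 J.
Net over both steps: W = -8800 J, Q = -18000 J, ΔU = -9160 J.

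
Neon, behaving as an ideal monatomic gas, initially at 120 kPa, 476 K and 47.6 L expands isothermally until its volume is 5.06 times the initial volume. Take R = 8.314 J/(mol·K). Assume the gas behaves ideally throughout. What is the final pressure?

Isothermal: T stays 476 K; PV = const ⇒ V₂ = 241 L, P₂ = 23.7 kPa.

23.7 kPa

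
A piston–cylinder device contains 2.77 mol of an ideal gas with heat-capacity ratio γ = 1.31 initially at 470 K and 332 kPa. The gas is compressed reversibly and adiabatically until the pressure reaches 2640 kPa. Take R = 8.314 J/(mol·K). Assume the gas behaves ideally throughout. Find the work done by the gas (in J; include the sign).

V₁ = nRT₁/P₁ = 2.77×8.314×470/332 = 32.6 L.
Adiabatic: T₂/T₁ = (P₂/P₁)^((γ−1)/γ) ⇒ T₂ = 470×(7.95)^0.237 = 768 K; V₂ = 6.70 L.
ΔU = nCvΔT = 2.77×26.8×(768−470) = 22100 J.
Q = 0 for an adiabatic process, so W = −ΔU = -22100 J.

-22100 J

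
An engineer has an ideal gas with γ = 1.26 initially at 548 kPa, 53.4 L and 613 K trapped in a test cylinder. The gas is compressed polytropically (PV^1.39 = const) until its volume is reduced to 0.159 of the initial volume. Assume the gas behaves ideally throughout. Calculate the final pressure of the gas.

Polytropic n=1.39: T₂ = T₁(V₁/V₂)^(n−1) = 613×(6.29)^0.39 = 1260 K; P₂ = P₁(V₁/V₂)^n = 7060 kPa.

7060 kPa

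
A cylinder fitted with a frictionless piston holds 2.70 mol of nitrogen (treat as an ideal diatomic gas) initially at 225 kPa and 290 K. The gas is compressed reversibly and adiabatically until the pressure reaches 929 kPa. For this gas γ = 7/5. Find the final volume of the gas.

V₁ = nRT₁/P₁ = 2.70×8.314×290/225 = 28.9 L.
Adiabatic: T₂/T₁ = (P₂/P₁)^((γ−1)/γ) ⇒ T₂ = 290×(4.13)^0.286 = 435 K; V₂ = 10.5 L.

10.5 L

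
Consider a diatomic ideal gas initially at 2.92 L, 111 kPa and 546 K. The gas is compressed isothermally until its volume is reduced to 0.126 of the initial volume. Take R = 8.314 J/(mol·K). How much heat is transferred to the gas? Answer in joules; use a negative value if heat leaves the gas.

n = P₁V₁/(RT₁) = 111×2.92/(8.314×546) = 0.0714 mol.
Isothermal: T stays 546 K; PV = const ⇒ V₂ = 0.368 L, P₂ = 881 kPa.
ΔU = 0 (ideal gas, T constant).
W = nRT ln(V₂/V₁) = 0.0714×8.314×546×ln(0.126) = -671 J.
Q = ΔU + W = -671 J.

-671 J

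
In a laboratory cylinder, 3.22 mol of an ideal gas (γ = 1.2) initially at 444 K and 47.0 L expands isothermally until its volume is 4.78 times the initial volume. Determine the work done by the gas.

P₁ = nRT₁/V₁ = 3.22×8.314×444/47.0 = 253 kPa.
Isothermal: T stays 444 K; PV = const ⇒ V₂ = 225 L, P₂ = 52.9 kPa.
W = nRT ln(V₂/V₁) = 3.22×8.314×444×ln(4.78) = 18600 J.

18600 J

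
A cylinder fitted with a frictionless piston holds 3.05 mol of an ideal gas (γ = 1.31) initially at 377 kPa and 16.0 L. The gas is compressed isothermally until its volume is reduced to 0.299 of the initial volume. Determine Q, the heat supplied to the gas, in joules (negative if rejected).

T₁ = P₁V₁/(nR) = 377×16.0/(3.05×8.314) = 238 K.
Isothermal: T stays 238 K; PV = const ⇒ V₂ = 4.78 L, P₂ = 1260 kPa.
ΔU = 0 (ideal gas, T constant).
W = nRT ln(V₂/V₁) = 3.05×8.314×238×ln(0.299) = -7280 J.
Q = ΔU + W = -7280 J.

-7280 J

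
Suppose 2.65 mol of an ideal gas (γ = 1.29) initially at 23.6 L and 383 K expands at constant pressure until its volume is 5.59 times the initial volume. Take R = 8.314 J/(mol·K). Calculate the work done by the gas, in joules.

38700 J

P₁ = nRT₁/V₁ = 2.65×8.314×383/23.6 = 358 kPa.
Isobaric: P stays 358 kPa; V/T = const ⇒ T₂ = 2140 K, V₂ = 132 L.
W = PΔV = 358×(132−23.6) kPa·L = 38700 J.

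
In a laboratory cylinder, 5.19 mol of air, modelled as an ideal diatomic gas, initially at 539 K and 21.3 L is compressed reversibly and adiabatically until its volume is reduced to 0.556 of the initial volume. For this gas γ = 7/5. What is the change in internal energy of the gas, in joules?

P₁ = nRT₁/V₁ = 5.19×8.314×539/21.3 = 1090 kPa.
Adiabatic: TV^(γ−1) = const ⇒ T₂ = 539×(1.80)^0.400 = 682 K; PV^γ = const ⇒ P₂ = 2480 kPa.
For an ideal gas ΔU = nCvΔT with Cv = (5/2)R = 20.8 J/(mol·K).
ΔU = 5.19×20.8×(682−539) = 15400 J.

15400 J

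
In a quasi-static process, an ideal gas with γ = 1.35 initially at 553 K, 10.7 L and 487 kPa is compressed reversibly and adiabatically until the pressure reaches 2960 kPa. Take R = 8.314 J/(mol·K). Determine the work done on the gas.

n = P₁V₁/(RT₁) = 487×10.7/(8.314×553) = 1.13 mol.
Adiabatic: T₂/T₁ = (P₂/P₁)^((γ−1)/γ) ⇒ T₂ = 553×(6.08)^0.259 = 883 K; V₂ = 2.81 L.
ΔU = nCvΔT = 1.13×23.8×(883−553) = 8880 J.
Q = 0 for an adiabatic process, so W = −ΔU = -8880 J.
Work done on the gas = −W_by = 8880 J.

8880 J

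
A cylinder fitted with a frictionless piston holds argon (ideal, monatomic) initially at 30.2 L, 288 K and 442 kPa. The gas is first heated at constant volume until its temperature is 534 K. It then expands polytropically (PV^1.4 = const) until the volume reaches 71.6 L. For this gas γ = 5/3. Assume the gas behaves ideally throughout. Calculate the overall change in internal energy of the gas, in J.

n = P₁V₁/(RT₁) = 442×30.2/(8.314×288) = 5.57 mol.
Step 1 — Isochoric: V stays 30.2 L; P/T = const ⇒ T₂ = 534 K, P₂ = 820 kPa.
W = 0 (no volume change).
ΔU = nCvΔT = 5.57×12.5×(534−288) = 17100 J.
Q = ΔU = 17100 J.
State after step 1: P = 820 kPa, V = 30.2 L, T = 534 K.
Step 2 — Polytropic n=1.4: T₂ = T₁(V₁/V₂)^(n−1) = 534×(0.422)^0.40 = 378 K; P₂ = P₁(V₁/V₂)^n = 245 kPa.
W = (P₁V₁−P₂V₂)/(n−1) = (820×30.2−245×71.6)/0.40 = 18100 J.
ΔU = nCvΔT = 5.57×12.5×(378−534) = -10800 J.
Q = ΔU + W = 7230 J.
Net over both steps: W = 18100 J, Q = 24300 J, ΔU = 6260 J.

6260 J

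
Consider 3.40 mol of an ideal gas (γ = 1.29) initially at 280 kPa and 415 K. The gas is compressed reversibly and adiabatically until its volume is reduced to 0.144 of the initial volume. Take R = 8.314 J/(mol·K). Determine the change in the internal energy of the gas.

30500 J

V₁ = nRT₁/P₁ = 3.40×8.314×415/280 = 41.9 L.
Adiabatic: TV^(γ−1) = const ⇒ T₂ = 415×(6.94)^0.290 = 728 K; PV^γ = const ⇒ P₂ = 3410 kPa.
For an ideal gas ΔU = nCvΔT with Cv = R/(γ−1) = 28.7 J/(mol·K).
ΔU = 3.40×28.7×(728−415) = 30500 J.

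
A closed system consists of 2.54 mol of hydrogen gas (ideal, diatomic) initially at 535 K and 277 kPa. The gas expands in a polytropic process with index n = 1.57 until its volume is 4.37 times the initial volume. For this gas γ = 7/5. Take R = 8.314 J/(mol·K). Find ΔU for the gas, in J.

V₁ = nRT₁/P₁ = 2.54×8.314×535/277 = 40.8 L.
Polytropic n=1.57: T₂ = T₁(V₁/V₂)^(n−1) = 535×(0.229)^0.57 = 231 K; P₂ = P₁(V₁/V₂)^n = 27.3 kPa.
For an ideal gas ΔU = nCvΔT with Cv = (5/2)R = 20.8 J/(mol·K).
ΔU = 2.54×20.8×(231−535) = -16100 J.

-16100 J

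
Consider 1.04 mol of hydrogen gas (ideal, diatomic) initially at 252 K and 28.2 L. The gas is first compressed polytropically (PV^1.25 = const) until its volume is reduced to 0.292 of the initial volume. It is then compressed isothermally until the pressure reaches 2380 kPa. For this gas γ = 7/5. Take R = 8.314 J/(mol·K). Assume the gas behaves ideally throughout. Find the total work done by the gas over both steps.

-8740 J

P₁ = nRT₁/V₁ = 1.04×8.314×252/28.2 = 77.3 kPa.
Step 1 — Polytropic n=1.25: T₂ = T₁(V₁/V₂)^(n−1) = 252×(3.42)^0.25 = 343 K; P₂ = P₁(V₁/V₂)^n = 360 kPa.
W = (P₁V₁−P₂V₂)/(n−1) = (77.3×28.2−360×8.23)/0.25 = -3140 J.
ΔU = nCvΔT = 1.04×20.8×(343−252) = 1960 J.
Q = ΔU + W = -1180 J.
State after step 1: P = 360 kPa, V = 8.23 L, T = 343 K.
Step 2 — Isothermal: T stays 343 K; PV = const ⇒ V₂ = 1.25 L, P₂ = 2380 kPa.
ΔU = 0 (ideal gas, T constant).
W = nRT ln(V₂/V₁) = 1.04×8.314×343×ln(0.151) = -5600 J.
Q = ΔU + W = -5600 J.
Net over both steps: W = -8740 J, Q = -6780 J, ΔU = 1960 J.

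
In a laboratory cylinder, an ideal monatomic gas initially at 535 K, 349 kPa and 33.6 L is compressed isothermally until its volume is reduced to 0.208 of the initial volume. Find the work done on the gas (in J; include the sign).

n = P₁V₁/(RT₁) = 349×33.6/(8.314×535) = 2.64 mol.
Isothermal: T stays 535 K; PV = const ⇒ V₂ = 6.99 L, P₂ = 1680 kPa.
W = nRT ln(V₂/V₁) = 2.64×8.314×535×ln(0.208) = -18400 J.
Work done on the gas = −W_by = 18400 J.

18400 J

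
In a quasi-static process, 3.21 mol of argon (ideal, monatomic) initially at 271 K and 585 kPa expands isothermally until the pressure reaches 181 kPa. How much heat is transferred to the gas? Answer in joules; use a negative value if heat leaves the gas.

V₁ = nRT₁/P₁ = 3.21×8.314×271/585 = 12.4 L.
Isothermal: T stays 271 K; PV = const ⇒ V₂ = 40.0 L, P₂ = 181 kPa.
ΔU = 0 (ideal gas, T constant).
W = nRT ln(V₂/V₁) = 3.21×8.314×271×ln(3.23) = 8480 J.
Q = ΔU + W = 8480 J.

8480 J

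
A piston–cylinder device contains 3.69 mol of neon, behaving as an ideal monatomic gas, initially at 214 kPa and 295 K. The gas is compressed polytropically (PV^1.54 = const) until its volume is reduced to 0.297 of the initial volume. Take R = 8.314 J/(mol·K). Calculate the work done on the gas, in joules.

15500 J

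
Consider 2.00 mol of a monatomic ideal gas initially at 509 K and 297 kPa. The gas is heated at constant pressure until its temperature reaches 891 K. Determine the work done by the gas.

6350 J

V₁ = nRT₁/P₁ = 2.00×8.314×509/297 = 28.5 L.
Isobaric: P stays 297 kPa; V/T = const ⇒ T₂ = 891 K, V₂ = 49.9 L.
W = PΔV = 297×(49.9−28.5) kPa·L = 6350 J.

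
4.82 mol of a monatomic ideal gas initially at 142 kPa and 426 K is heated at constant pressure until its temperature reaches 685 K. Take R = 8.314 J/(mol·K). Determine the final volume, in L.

193 L

V₁ = nRT₁/P₁ = 4.82×8.314×426/142 = 120 L.
Isobaric: P stays 142 kPa; V/T = const ⇒ T₂ = 685 K, V₂ = 193 L.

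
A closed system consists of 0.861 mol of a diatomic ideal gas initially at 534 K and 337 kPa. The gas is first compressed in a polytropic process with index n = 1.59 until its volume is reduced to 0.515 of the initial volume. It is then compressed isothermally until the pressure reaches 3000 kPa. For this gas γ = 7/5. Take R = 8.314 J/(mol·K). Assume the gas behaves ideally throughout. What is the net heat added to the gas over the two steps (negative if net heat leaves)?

V₁ = nRT₁/P₁ = 0.861×8.314×534/337 = 11.3 L.
Step 1 — Polytropic n=1.59: T₂ = T₁(V₁/V₂)^(n−1) = 534×(1.94)^0.59 = 790 K; P₂ = P₁(V₁/V₂)^n = 968 kPa.
W = (P₁V₁−P₂V₂)/(n−1) = (337×11.3−968×5.84)/0.59 = -3100 J.
ΔU = nCvΔT = 0.861×20.8×(790−534) = 4580 J.
Q = ΔU + W = 1470 J.
State after step 1: P = 968 kPa, V = 5.84 L, T = 790 K.
Step 2 — Isothermal: T stays 790 K; PV = const ⇒ V₂ = 1.88 L, P₂ = 3000 kPa.
ΔU = 0 (ideal gas, T constant).
W = nRT ln(V₂/V₁) = 0.861×8.314×790×ln(0.323) = -6400 J.
Q = ΔU + W = -6400 J.
Net over both steps: W = -9500 J, Q = -4920 J, ΔU = 4580 J.

-4920 J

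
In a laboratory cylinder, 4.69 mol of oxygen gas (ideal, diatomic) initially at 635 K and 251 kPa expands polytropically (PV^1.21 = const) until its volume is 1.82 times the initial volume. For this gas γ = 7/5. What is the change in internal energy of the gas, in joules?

V₁ = nRT₁/P₁ = 4.69×8.314×635/251 = 98.6 L.
Polytropic n=1.21: T₂ = T₁(V₁/V₂)^(n−1) = 635×(0.549)^0.21 = 560 K; P₂ = P₁(V₁/V₂)^n = 122 kPa.
For an ideal gas ΔU = nCvΔT with Cv = (5/2)R = 20.8 J/(mol·K).
ΔU = 4.69×20.8×(560−635) = -7310 J.

-7310 J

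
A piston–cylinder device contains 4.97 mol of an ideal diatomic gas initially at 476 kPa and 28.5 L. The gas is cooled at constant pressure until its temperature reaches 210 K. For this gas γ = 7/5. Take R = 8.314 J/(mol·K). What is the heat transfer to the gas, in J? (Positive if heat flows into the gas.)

-17100 J

T₁ = P₁V₁/(nR) = 476×28.5/(4.97×8.314) = 328 K.
Isobaric: P stays 476 kPa; V/T = const ⇒ T₂ = 210 K, V₂ = 18.2 L.
W = PΔV = 476×(18.2−28.5) kPa·L = -4890 J.
ΔU = nCvΔT = 4.97×20.8×(210−328) = -12200 J.
Q = ΔU + W = nCpΔT = -17100 J.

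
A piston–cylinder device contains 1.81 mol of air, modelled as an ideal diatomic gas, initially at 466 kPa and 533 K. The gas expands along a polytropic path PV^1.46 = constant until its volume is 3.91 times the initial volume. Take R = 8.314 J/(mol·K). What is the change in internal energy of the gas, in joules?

-9340 J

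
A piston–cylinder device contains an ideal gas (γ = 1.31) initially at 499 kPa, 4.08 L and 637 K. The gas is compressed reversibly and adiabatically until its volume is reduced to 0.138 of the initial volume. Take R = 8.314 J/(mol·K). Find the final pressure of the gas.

Adiabatic: TV^(γ−1) = const ⇒ T₂ = 637×(7.25)^0.310 = 1180 K; PV^γ = const ⇒ P₂ = 6680 kPa.

6680 kPa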